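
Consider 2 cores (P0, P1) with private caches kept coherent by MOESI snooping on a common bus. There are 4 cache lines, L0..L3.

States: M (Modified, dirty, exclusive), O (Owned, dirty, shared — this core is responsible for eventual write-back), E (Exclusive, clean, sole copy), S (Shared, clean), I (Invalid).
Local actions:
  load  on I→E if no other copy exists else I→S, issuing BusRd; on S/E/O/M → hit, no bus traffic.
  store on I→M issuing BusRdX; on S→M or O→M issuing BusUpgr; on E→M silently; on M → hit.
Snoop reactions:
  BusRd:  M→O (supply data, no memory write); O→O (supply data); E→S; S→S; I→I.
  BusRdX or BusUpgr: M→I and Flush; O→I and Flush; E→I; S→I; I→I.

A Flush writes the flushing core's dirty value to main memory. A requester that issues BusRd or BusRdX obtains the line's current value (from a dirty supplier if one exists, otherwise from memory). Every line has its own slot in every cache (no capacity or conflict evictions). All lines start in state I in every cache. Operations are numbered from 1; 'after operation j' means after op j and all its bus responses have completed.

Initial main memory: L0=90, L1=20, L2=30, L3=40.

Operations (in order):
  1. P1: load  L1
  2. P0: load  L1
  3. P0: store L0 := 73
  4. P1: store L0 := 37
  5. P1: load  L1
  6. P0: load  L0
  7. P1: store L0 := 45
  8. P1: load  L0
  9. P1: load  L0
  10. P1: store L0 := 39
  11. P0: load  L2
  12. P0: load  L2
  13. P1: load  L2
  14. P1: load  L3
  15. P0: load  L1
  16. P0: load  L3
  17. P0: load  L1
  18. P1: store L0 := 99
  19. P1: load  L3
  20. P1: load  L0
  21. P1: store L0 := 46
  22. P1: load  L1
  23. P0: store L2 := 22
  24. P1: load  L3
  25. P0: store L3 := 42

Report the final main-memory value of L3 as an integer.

1. P1: load  L1  bus=[BusRd]  L1: P0=I P1=E  mem[L1]=20
2. P0: load  L1  bus=[BusRd]  L1: P0=S P1=S  mem[L1]=20
3. P0: store L0 := 73  bus=[BusRdX]  L0: P0=M P1=I  mem[L0]=90
4. P1: store L0 := 37  bus=[BusRdX,Flush]  L0: P0=I P1=M  mem[L0]=73
5. P1: load  L1  bus=[-]  L1: P0=S P1=S  mem[L1]=20
6. P0: load  L0  bus=[BusRd]  L0: P0=S P1=O  mem[L0]=73
7. P1: store L0 := 45  bus=[BusUpgr]  L0: P0=I P1=M  mem[L0]=73
8. P1: load  L0  bus=[-]  L0: P0=I P1=M  mem[L0]=73
9. P1: load  L0  bus=[-]  L0: P0=I P1=M  mem[L0]=73
10. P1: store L0 := 39  bus=[-]  L0: P0=I P1=M  mem[L0]=73
11. P0: load  L2  bus=[BusRd]  L2: P0=E P1=I  mem[L2]=30
12. P0: load  L2  bus=[-]  L2: P0=E P1=I  mem[L2]=30
13. P1: load  L2  bus=[BusRd]  L2: P0=S P1=S  mem[L2]=30
14. P1: load  L3  bus=[BusRd]  L3: P0=I P1=E  mem[L3]=40
15. P0: load  L1  bus=[-]  L1: P0=S P1=S  mem[L1]=20
16. P0: load  L3  bus=[BusRd]  L3: P0=S P1=S  mem[L3]=40
17. P0: load  L1  bus=[-]  L1: P0=S P1=S  mem[L1]=20
18. P1: store L0 := 99  bus=[-]  L0: P0=I P1=M  mem[L0]=73
19. P1: load  L3  bus=[-]  L3: P0=S P1=S  mem[L3]=40
20. P1: load  L0  bus=[-]  L0: P0=I P1=M  mem[L0]=73
21. P1: store L0 := 46  bus=[-]  L0: P0=I P1=M  mem[L0]=73
22. P1: load  L1  bus=[-]  L1: P0=S P1=S  mem[L1]=20
23. P0: store L2 := 22  bus=[BusUpgr]  L2: P0=M P1=I  mem[L2]=30
24. P1: load  L3  bus=[-]  L3: P0=S P1=S  mem[L3]=40
25. P0: store L3 := 42  bus=[BusUpgr]  L3: P0=M P1=I  mem[L3]=40

memory[L3] = 40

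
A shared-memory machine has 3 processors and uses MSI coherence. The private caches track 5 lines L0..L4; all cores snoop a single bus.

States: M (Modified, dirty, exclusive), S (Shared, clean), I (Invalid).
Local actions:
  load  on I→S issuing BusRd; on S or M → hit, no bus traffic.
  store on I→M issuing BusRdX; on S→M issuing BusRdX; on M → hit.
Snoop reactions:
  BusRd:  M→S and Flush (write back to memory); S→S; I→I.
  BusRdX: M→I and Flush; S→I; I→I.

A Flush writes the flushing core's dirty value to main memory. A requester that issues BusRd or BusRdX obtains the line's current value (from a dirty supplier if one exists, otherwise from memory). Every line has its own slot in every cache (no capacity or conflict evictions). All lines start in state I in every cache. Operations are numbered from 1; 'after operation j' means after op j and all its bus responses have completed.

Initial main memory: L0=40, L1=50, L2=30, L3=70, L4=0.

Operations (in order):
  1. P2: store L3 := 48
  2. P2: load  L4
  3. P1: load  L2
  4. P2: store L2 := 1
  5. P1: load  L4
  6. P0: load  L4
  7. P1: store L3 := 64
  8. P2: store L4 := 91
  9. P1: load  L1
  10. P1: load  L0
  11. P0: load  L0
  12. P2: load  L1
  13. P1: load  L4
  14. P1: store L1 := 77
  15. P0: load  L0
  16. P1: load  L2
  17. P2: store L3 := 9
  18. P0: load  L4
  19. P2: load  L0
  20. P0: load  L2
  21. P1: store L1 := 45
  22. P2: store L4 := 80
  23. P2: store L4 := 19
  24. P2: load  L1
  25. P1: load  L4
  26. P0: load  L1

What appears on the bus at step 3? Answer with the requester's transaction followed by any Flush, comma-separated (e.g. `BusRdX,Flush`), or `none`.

bus = BusRd

  op1 P2: store L3 := 48 → I/I/M on L3; bus BusRdX; mem=70
  op2 P2: load  L4 → I/I/S on L4; bus BusRd; mem=0
  op3 P1: load  L2 → I/S/I on L2; bus BusRd; mem=30
  op4 P2: store L2 := 1 → I/I/M on L2; bus BusRdX; mem=30
  op5 P1: load  L4 → I/S/S on L4; bus BusRd; mem=0
  op6 P0: load  L4 → S/S/S on L4; bus BusRd; mem=0
  op7 P1: store L3 := 64 → I/M/I on L3; bus BusRdX Flush; mem=48
  op8 P2: store L4 := 91 → I/I/M on L4; bus BusRdX; mem=0
  op9 P1: load  L1 → I/S/I on L1; bus BusRd; mem=50
  op10 P1: load  L0 → I/S/I on L0; bus BusRd; mem=40
  op11 P0: load  L0 → S/S/I on L0; bus BusRd; mem=40
  op12 P2: load  L1 → I/S/S on L1; bus BusRd; mem=50
  op13 P1: load  L4 → I/S/S on L4; bus BusRd Flush; mem=91
  op14 P1: store L1 := 77 → I/M/I on L1; bus BusRdX; mem=50
  op15 P0: load  L0 → S/S/I on L0; bus (none); mem=40
  op16 P1: load  L2 → I/S/S on L2; bus BusRd Flush; mem=1
  op17 P2: store L3 := 9 → I/I/M on L3; bus BusRdX Flush; mem=64
  op18 P0: load  L4 → S/S/S on L4; bus BusRd; mem=91
  op19 P2: load  L0 → S/S/S on L0; bus BusRd; mem=40
  op20 P0: load  L2 → S/S/S on L2; bus BusRd; mem=1
  op21 P1: store L1 := 45 → I/M/I on L1; bus (none); mem=50
  op22 P2: store L4 := 80 → I/I/M on L4; bus BusRdX; mem=91
  op23 P2: store L4 := 19 → I/I/M on L4; bus (none); mem=91
  op24 P2: load  L1 → I/S/S on L1; bus BusRd Flush; mem=45
  op25 P1: load  L4 → I/S/S on L4; bus BusRd Flush; mem=19
  op26 P0: load  L1 → S/S/S on L1; bus BusRd; mem=45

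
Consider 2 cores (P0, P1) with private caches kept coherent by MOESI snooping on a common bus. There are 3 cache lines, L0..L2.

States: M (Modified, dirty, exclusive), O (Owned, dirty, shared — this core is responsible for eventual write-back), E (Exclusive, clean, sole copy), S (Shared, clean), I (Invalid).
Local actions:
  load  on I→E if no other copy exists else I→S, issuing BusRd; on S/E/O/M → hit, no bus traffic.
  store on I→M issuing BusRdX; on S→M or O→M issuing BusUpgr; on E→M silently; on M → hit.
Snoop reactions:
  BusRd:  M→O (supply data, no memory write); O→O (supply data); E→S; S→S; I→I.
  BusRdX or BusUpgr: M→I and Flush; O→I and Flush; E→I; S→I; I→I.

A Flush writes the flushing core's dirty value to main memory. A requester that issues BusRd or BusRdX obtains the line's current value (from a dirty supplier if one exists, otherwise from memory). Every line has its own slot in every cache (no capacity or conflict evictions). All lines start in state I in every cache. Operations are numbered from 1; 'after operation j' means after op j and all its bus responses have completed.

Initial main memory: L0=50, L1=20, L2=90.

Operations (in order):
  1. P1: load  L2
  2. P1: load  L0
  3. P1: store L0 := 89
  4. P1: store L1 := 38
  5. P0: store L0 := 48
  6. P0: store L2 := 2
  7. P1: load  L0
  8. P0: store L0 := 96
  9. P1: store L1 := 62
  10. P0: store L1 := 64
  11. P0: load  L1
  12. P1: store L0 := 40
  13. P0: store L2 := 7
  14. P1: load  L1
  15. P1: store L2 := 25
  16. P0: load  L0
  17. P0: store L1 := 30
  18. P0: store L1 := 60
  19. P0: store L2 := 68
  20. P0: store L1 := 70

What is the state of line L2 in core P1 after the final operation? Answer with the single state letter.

step 1: P1: load  L2  ⟶  IE  (L2)  txn=BusRd  M[L2]=90
step 2: P1: load  L0  ⟶  IE  (L0)  txn=BusRd  M[L0]=50
step 3: P1: store L0 := 89  ⟶  IM  (L0)  txn=∅  M[L0]=50
step 4: P1: store L1 := 38  ⟶  IM  (L1)  txn=BusRdX  M[L1]=20
step 5: P0: store L0 := 48  ⟶  MI  (L0)  txn=BusRdX+Flush  M[L0]=89
step 6: P0: store L2 := 2  ⟶  MI  (L2)  txn=BusRdX  M[L2]=90
step 7: P1: load  L0  ⟶  OS  (L0)  txn=BusRd  M[L0]=89
step 8: P0: store L0 := 96  ⟶  MI  (L0)  txn=BusUpgr  M[L0]=89
step 9: P1: store L1 := 62  ⟶  IM  (L1)  txn=∅  M[L1]=20
step 10: P0: store L1 := 64  ⟶  MI  (L1)  txn=BusRdX+Flush  M[L1]=62
step 11: P0: load  L1  ⟶  MI  (L1)  txn=∅  M[L1]=62
step 12: P1: store L0 := 40  ⟶  IM  (L0)  txn=BusRdX+Flush  M[L0]=96
step 13: P0: store L2 := 7  ⟶  MI  (L2)  txn=∅  M[L2]=90
step 14: P1: load  L1  ⟶  OS  (L1)  txn=BusRd  M[L1]=62
step 15: P1: store L2 := 25  ⟶  IM  (L2)  txn=BusRdX+Flush  M[L2]=7
step 16: P0: load  L0  ⟶  SO  (L0)  txn=BusRd  M[L0]=96
step 17: P0: store L1 := 30  ⟶  MI  (L1)  txn=BusUpgr  M[L1]=62
step 18: P0: store L1 := 60  ⟶  MI  (L1)  txn=∅  M[L1]=62
step 19: P0: store L2 := 68  ⟶  MI  (L2)  txn=BusRdX+Flush  M[L2]=25
step 20: P0: store L1 := 70  ⟶  MI  (L1)  txn=∅  M[L1]=62

state = I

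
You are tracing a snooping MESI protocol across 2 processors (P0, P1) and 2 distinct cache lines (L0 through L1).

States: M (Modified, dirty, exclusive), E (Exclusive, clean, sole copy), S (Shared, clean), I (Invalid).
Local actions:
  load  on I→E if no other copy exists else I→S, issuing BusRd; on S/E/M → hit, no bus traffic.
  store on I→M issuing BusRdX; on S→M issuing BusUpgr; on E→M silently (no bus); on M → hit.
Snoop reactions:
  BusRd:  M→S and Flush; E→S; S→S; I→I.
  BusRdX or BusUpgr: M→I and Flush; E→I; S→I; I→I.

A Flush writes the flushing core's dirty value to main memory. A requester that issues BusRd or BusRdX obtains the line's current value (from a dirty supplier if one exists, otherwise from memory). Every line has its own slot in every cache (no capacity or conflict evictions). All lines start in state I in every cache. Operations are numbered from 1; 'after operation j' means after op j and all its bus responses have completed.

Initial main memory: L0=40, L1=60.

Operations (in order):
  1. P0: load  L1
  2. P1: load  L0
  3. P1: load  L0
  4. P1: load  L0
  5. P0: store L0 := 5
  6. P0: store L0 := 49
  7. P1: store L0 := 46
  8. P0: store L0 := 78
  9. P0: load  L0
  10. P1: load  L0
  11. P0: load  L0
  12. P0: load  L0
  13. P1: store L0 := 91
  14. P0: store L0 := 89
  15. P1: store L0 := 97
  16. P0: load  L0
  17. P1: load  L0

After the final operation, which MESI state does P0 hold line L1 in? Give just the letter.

state = E

[1] P0: load  L1 | P0:E(60), P1:I | bus: BusRd
[2] P1: load  L0 | P0:I, P1:E(40) | bus: BusRd
[3] P1: load  L0 | P0:I, P1:E(40) | bus: none
[4] P1: load  L0 | P0:I, P1:E(40) | bus: none
[5] P0: store L0 := 5 | P0:M(5), P1:I | bus: BusRdX
[6] P0: store L0 := 49 | P0:M(49), P1:I | bus: none
[7] P1: store L0 := 46 | P0:I, P1:M(46) | bus: BusRdX,Flush
[8] P0: store L0 := 78 | P0:M(78), P1:I | bus: BusRdX,Flush
[9] P0: load  L0 | P0:M(78), P1:I | bus: none
[10] P1: load  L0 | P0:S(78), P1:S(78) | bus: BusRd,Flush
[11] P0: load  L0 | P0:S(78), P1:S(78) | bus: none
[12] P0: load  L0 | P0:S(78), P1:S(78) | bus: none
[13] P1: store L0 := 91 | P0:I, P1:M(91) | bus: BusUpgr
[14] P0: store L0 := 89 | P0:M(89), P1:I | bus: BusRdX,Flush
[15] P1: store L0 := 97 | P0:I, P1:M(97) | bus: BusRdX,Flush
[16] P0: load  L0 | P0:S(97), P1:S(97) | bus: BusRd,Flush
[17] P1: load  L0 | P0:S(97), P1:S(97) | bus: none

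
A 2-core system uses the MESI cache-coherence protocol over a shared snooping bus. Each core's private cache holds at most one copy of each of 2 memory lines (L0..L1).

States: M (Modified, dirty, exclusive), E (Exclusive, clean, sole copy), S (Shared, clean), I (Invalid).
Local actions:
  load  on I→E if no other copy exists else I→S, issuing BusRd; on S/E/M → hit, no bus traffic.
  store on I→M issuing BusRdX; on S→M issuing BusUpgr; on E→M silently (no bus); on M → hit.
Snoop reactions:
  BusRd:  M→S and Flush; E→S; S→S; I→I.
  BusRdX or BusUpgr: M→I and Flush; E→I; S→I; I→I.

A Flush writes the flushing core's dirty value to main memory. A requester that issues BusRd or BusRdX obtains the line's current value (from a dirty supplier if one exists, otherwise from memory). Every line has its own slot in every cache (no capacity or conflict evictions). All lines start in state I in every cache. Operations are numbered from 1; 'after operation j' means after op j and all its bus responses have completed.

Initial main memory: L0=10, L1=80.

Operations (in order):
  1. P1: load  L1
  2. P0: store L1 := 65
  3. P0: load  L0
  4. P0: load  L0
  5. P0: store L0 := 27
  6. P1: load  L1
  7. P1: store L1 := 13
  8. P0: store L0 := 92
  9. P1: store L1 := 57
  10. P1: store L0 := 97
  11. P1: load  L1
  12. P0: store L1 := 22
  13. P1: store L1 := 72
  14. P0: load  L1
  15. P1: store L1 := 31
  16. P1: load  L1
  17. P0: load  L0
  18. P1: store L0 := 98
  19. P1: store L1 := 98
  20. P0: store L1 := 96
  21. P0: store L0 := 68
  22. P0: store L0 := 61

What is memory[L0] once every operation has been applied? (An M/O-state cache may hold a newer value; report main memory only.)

step 1: P1: load  L1  ⟶  IE  (L1)  txn=BusRd  M[L1]=80
step 2: P0: store L1 := 65  ⟶  MI  (L1)  txn=BusRdX  M[L1]=80
step 3: P0: load  L0  ⟶  EI  (L0)  txn=BusRd  M[L0]=10
step 4: P0: load  L0  ⟶  EI  (L0)  txn=∅  M[L0]=10
step 5: P0: store L0 := 27  ⟶  MI  (L0)  txn=∅  M[L0]=10
step 6: P1: load  L1  ⟶  SS  (L1)  txn=BusRd+Flush  M[L1]=65
step 7: P1: store L1 := 13  ⟶  IM  (L1)  txn=BusUpgr  M[L1]=65
step 8: P0: store L0 := 92  ⟶  MI  (L0)  txn=∅  M[L0]=10
step 9: P1: store L1 := 57  ⟶  IM  (L1)  txn=∅  M[L1]=65
step 10: P1: store L0 := 97  ⟶  IM  (L0)  txn=BusRdX+Flush  M[L0]=92
step 11: P1: load  L1  ⟶  IM  (L1)  txn=∅  M[L1]=65
step 12: P0: store L1 := 22  ⟶  MI  (L1)  txn=BusRdX+Flush  M[L1]=57
step 13: P1: store L1 := 72  ⟶  IM  (L1)  txn=BusRdX+Flush  M[L1]=22
step 14: P0: load  L1  ⟶  SS  (L1)  txn=BusRd+Flush  M[L1]=72
step 15: P1: store L1 := 31  ⟶  IM  (L1)  txn=BusUpgr  M[L1]=72
step 16: P1: load  L1  ⟶  IM  (L1)  txn=∅  M[L1]=72
step 17: P0: load  L0  ⟶  SS  (L0)  txn=BusRd+Flush  M[L0]=97
step 18: P1: store L0 := 98  ⟶  IM  (L0)  txn=BusUpgr  M[L0]=97
step 19: P1: store L1 := 98  ⟶  IM  (L1)  txn=∅  M[L1]=72
step 20: P0: store L1 := 96  ⟶  MI  (L1)  txn=BusRdX+Flush  M[L1]=98
step 21: P0: store L0 := 68  ⟶  MI  (L0)  txn=BusRdX+Flush  M[L0]=98
step 22: P0: store L0 := 61  ⟶  MI  (L0)  txn=∅  M[L0]=98

memory[L0] = 98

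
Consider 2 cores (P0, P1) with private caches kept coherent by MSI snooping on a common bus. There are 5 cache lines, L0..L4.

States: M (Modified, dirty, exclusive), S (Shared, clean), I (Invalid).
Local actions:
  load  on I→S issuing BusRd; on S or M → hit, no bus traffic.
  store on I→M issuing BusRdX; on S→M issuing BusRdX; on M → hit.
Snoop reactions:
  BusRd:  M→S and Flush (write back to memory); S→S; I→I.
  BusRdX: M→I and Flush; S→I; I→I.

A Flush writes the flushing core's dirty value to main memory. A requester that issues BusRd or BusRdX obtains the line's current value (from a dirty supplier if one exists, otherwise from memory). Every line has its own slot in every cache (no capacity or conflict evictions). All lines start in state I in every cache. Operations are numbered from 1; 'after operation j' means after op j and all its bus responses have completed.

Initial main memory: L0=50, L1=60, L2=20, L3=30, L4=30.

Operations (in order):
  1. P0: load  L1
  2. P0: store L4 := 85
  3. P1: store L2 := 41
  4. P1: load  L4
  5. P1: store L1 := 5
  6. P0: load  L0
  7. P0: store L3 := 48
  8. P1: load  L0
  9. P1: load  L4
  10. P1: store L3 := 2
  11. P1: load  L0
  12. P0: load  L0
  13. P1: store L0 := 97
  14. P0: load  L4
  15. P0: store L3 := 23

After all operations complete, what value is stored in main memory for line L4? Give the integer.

step 1: P0: load  L1  ⟶  SI  (L1)  txn=BusRd  M[L1]=60
step 2: P0: store L4 := 85  ⟶  MI  (L4)  txn=BusRdX  M[L4]=30
step 3: P1: store L2 := 41  ⟶  IM  (L2)  txn=BusRdX  M[L2]=20
step 4: P1: load  L4  ⟶  SS  (L4)  txn=BusRd+Flush  M[L4]=85
step 5: P1: store L1 := 5  ⟶  IM  (L1)  txn=BusRdX  M[L1]=60
step 6: P0: load  L0  ⟶  SI  (L0)  txn=BusRd  M[L0]=50
step 7: P0: store L3 := 48  ⟶  MI  (L3)  txn=BusRdX  M[L3]=30
step 8: P1: load  L0  ⟶  SS  (L0)  txn=BusRd  M[L0]=50
step 9: P1: load  L4  ⟶  SS  (L4)  txn=∅  M[L4]=85
step 10: P1: store L3 := 2  ⟶  IM  (L3)  txn=BusRdX+Flush  M[L3]=48
step 11: P1: load  L0  ⟶  SS  (L0)  txn=∅  M[L0]=50
step 12: P0: load  L0  ⟶  SS  (L0)  txn=∅  M[L0]=50
step 13: P1: store L0 := 97  ⟶  IM  (L0)  txn=BusRdX  M[L0]=50
step 14: P0: load  L4  ⟶  SS  (L4)  txn=∅  M[L4]=85
step 15: P0: store L3 := 23  ⟶  MI  (L3)  txn=BusRdX+Flush  M[L3]=2

memory[L4] = 85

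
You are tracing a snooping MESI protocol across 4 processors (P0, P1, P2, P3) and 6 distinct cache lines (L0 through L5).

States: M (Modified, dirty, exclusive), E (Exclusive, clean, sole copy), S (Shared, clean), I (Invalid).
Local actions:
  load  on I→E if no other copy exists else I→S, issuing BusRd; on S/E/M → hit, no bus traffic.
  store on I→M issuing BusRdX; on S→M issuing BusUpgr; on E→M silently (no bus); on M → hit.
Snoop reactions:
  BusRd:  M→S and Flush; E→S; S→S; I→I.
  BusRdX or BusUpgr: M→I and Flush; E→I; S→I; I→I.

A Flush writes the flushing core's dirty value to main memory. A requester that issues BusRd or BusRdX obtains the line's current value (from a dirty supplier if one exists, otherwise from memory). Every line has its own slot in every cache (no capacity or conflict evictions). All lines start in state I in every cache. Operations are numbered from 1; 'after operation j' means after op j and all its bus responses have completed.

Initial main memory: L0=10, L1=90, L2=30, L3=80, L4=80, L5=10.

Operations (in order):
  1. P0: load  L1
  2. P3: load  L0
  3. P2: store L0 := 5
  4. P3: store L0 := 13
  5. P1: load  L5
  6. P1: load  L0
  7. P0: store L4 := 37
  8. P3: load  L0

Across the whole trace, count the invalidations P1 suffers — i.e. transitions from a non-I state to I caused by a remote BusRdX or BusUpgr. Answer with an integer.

  op1 P0: load  L1 → E/I/I/I on L1; bus BusRd; mem=90
  op2 P3: load  L0 → I/I/I/E on L0; bus BusRd; mem=10
  op3 P2: store L0 := 5 → I/I/M/I on L0; bus BusRdX; mem=10
  op4 P3: store L0 := 13 → I/I/I/M on L0; bus BusRdX Flush; mem=5
  op5 P1: load  L5 → I/E/I/I on L5; bus BusRd; mem=10
  op6 P1: load  L0 → I/S/I/S on L0; bus BusRd Flush; mem=13
  op7 P0: store L4 := 37 → M/I/I/I on L4; bus BusRdX; mem=80
  op8 P3: load  L0 → I/S/I/S on L0; bus (none); mem=13

invalidations = 0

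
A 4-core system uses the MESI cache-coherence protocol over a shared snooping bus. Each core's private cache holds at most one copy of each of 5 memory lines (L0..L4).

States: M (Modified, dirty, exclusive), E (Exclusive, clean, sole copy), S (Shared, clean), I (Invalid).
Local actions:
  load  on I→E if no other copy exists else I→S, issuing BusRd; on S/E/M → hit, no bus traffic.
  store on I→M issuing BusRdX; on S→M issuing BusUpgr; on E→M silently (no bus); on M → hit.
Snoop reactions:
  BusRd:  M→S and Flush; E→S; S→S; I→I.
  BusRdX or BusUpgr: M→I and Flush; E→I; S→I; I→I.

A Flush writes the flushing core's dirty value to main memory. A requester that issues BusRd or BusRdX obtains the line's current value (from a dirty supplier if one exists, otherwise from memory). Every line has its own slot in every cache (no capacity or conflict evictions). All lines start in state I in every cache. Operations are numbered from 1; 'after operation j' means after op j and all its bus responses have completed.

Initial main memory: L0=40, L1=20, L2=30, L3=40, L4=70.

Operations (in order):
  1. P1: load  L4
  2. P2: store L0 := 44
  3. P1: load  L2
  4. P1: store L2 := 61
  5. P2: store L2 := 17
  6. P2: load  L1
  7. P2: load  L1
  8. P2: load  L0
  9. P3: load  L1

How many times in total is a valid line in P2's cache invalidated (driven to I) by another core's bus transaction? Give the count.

invalidations = 0

[1] P1: load  L4 | P0:I, P1:E(70), P2:I, P3:I | bus: BusRd
[2] P2: store L0 := 44 | P0:I, P1:I, P2:M(44), P3:I | bus: BusRdX
[3] P1: load  L2 | P0:I, P1:E(30), P2:I, P3:I | bus: BusRd
[4] P1: store L2 := 61 | P0:I, P1:M(61), P2:I, P3:I | bus: none
[5] P2: store L2 := 17 | P0:I, P1:I, P2:M(17), P3:I | bus: BusRdX,Flush
[6] P2: load  L1 | P0:I, P1:I, P2:E(20), P3:I | bus: BusRd
[7] P2: load  L1 | P0:I, P1:I, P2:E(20), P3:I | bus: none
[8] P2: load  L0 | P0:I, P1:I, P2:M(44), P3:I | bus: none
[9] P3: load  L1 | P0:I, P1:I, P2:S(20), P3:S(20) | bus: BusRd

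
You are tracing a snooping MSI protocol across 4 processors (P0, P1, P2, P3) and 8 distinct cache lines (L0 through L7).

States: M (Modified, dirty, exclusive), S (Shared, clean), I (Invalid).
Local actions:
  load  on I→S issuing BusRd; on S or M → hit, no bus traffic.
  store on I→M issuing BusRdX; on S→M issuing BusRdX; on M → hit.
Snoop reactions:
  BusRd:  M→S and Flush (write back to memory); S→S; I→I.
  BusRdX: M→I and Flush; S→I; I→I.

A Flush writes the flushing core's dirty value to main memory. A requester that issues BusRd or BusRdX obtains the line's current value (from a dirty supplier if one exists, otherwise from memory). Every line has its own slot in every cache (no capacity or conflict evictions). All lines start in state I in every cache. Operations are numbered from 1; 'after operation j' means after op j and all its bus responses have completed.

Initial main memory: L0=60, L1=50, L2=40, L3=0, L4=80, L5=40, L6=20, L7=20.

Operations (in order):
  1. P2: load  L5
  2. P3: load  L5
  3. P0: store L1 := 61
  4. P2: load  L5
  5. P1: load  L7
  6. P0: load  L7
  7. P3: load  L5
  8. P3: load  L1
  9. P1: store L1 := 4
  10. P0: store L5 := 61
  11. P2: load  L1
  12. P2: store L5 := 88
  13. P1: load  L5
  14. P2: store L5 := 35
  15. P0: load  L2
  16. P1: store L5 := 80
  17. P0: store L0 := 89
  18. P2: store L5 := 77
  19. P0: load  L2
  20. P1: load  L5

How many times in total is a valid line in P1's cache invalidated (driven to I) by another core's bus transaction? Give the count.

invalidations = 2

  op1 P2: load  L5 → I/I/S/I on L5; bus BusRd; mem=40
  op2 P3: load  L5 → I/I/S/S on L5; bus BusRd; mem=40
  op3 P0: store L1 := 61 → M/I/I/I on L1; bus BusRdX; mem=50
  op4 P2: load  L5 → I/I/S/S on L5; bus (none); mem=40
  op5 P1: load  L7 → I/S/I/I on L7; bus BusRd; mem=20
  op6 P0: load  L7 → S/S/I/I on L7; bus BusRd; mem=20
  op7 P3: load  L5 → I/I/S/S on L5; bus (none); mem=40
  op8 P3: load  L1 → S/I/I/S on L1; bus BusRd Flush; mem=61
  op9 P1: store L1 := 4 → I/M/I/I on L1; bus BusRdX; mem=61
  op10 P0: store L5 := 61 → M/I/I/I on L5; bus BusRdX; mem=40
  op11 P2: load  L1 → I/S/S/I on L1; bus BusRd Flush; mem=4
  op12 P2: store L5 := 88 → I/I/M/I on L5; bus BusRdX Flush; mem=61
  op13 P1: load  L5 → I/S/S/I on L5; bus BusRd Flush; mem=88
  op14 P2: store L5 := 35 → I/I/M/I on L5; bus BusRdX; mem=88
  op15 P0: load  L2 → S/I/I/I on L2; bus BusRd; mem=40
  op16 P1: store L5 := 80 → I/M/I/I on L5; bus BusRdX Flush; mem=35
  op17 P0: store L0 := 89 → M/I/I/I on L0; bus BusRdX; mem=60
  op18 P2: store L5 := 77 → I/I/M/I on L5; bus BusRdX Flush; mem=80
  op19 P0: load  L2 → S/I/I/I on L2; bus (none); mem=40
  op20 P1: load  L5 → I/S/S/I on L5; bus BusRd Flush; mem=77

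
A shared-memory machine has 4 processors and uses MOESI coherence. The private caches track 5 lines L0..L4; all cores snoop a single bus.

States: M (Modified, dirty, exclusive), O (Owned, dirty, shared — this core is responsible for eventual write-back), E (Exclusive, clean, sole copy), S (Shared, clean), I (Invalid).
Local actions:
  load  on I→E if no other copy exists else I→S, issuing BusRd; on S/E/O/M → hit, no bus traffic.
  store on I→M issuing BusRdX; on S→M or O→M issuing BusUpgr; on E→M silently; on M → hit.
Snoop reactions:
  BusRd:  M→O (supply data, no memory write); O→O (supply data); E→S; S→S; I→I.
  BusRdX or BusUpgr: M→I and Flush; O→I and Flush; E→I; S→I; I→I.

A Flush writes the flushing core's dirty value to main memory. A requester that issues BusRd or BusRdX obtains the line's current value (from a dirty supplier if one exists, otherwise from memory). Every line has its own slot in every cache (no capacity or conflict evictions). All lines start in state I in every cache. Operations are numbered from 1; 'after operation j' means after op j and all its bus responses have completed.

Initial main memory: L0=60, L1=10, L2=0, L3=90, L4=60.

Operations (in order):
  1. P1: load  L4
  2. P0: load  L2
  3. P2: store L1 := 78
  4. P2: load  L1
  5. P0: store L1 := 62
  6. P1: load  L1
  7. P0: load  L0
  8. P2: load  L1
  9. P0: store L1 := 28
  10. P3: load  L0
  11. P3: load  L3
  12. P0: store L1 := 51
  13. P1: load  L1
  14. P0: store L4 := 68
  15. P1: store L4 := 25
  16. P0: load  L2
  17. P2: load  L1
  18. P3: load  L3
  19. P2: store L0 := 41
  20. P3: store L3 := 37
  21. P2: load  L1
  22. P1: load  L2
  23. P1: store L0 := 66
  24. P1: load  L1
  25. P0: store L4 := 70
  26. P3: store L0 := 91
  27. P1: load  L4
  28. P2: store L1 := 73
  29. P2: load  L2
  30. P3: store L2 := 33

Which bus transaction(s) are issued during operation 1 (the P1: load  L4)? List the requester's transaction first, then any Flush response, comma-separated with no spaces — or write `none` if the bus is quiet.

bus = BusRd

step 1: P1: load  L4  ⟶  IEII  (L4)  txn=BusRd  M[L4]=60
step 2: P0: load  L2  ⟶  EIII  (L2)  txn=BusRd  M[L2]=0
step 3: P2: store L1 := 78  ⟶  IIMI  (L1)  txn=BusRdX  M[L1]=10
step 4: P2: load  L1  ⟶  IIMI  (L1)  txn=∅  M[L1]=10
step 5: P0: store L1 := 62  ⟶  MIII  (L1)  txn=BusRdX+Flush  M[L1]=78
step 6: P1: load  L1  ⟶  OSII  (L1)  txn=BusRd  M[L1]=78
step 7: P0: load  L0  ⟶  EIII  (L0)  txn=BusRd  M[L0]=60
step 8: P2: load  L1  ⟶  OSSI  (L1)  txn=BusRd  M[L1]=78
step 9: P0: store L1 := 28  ⟶  MIII  (L1)  txn=BusUpgr  M[L1]=78
step 10: P3: load  L0  ⟶  SIIS  (L0)  txn=BusRd  M[L0]=60
step 11: P3: load  L3  ⟶  IIIE  (L3)  txn=BusRd  M[L3]=90
step 12: P0: store L1 := 51  ⟶  MIII  (L1)  txn=∅  M[L1]=78
step 13: P1: load  L1  ⟶  OSII  (L1)  txn=BusRd  M[L1]=78
step 14: P0: store L4 := 68  ⟶  MIII  (L4)  txn=BusRdX  M[L4]=60
step 15: P1: store L4 := 25  ⟶  IMII  (L4)  txn=BusRdX+Flush  M[L4]=68
step 16: P0: load  L2  ⟶  EIII  (L2)  txn=∅  M[L2]=0
step 17: P2: load  L1  ⟶  OSSI  (L1)  txn=BusRd  M[L1]=78
step 18: P3: load  L3  ⟶  IIIE  (L3)  txn=∅  M[L3]=90
step 19: P2: store L0 := 41  ⟶  IIMI  (L0)  txn=BusRdX  M[L0]=60
step 20: P3: store L3 := 37  ⟶  IIIM  (L3)  txn=∅  M[L3]=90
step 21: P2: load  L1  ⟶  OSSI  (L1)  txn=∅  M[L1]=78
step 22: P1: load  L2  ⟶  SSII  (L2)  txn=BusRd  M[L2]=0
step 23: P1: store L0 := 66  ⟶  IMII  (L0)  txn=BusRdX+Flush  M[L0]=41
step 24: P1: load  L1  ⟶  OSSI  (L1)  txn=∅  M[L1]=78
step 25: P0: store L4 := 70  ⟶  MIII  (L4)  txn=BusRdX+Flush  M[L4]=25
step 26: P3: store L0 := 91  ⟶  IIIM  (L0)  txn=BusRdX+Flush  M[L0]=66
step 27: P1: load  L4  ⟶  OSII  (L4)  txn=BusRd  M[L4]=25
step 28: P2: store L1 := 73  ⟶  IIMI  (L1)  txn=BusUpgr+Flush  M[L1]=51
step 29: P2: load  L2  ⟶  SSSI  (L2)  txn=BusRd  M[L2]=0
step 30: P3: store L2 := 33  ⟶  IIIM  (L2)  txn=BusRdX  M[L2]=0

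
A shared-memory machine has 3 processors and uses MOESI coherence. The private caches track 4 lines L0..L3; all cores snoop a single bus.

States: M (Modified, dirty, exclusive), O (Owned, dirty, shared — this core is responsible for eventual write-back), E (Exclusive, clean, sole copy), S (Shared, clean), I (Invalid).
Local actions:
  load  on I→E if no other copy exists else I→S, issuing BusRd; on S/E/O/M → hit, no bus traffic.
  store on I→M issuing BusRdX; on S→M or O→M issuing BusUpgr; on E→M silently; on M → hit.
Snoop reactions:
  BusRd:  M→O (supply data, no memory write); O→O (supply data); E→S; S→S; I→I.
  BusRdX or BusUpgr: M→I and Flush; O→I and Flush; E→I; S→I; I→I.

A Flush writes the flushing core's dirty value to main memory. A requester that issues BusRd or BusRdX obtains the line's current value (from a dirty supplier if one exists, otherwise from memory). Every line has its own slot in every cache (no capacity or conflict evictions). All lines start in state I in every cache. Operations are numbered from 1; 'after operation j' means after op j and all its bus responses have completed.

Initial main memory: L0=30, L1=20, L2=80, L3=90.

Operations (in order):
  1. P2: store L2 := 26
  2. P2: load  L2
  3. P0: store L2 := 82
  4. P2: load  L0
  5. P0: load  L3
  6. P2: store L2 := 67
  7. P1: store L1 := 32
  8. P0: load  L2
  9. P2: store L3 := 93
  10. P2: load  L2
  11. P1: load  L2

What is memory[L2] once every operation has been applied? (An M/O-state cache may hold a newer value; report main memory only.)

[1] P2: store L2 := 26 | P0:I, P1:I, P2:M(26) | bus: BusRdX
[2] P2: load  L2 | P0:I, P1:I, P2:M(26) | bus: none
[3] P0: store L2 := 82 | P0:M(82), P1:I, P2:I | bus: BusRdX,Flush
[4] P2: load  L0 | P0:I, P1:I, P2:E(30) | bus: BusRd
[5] P0: load  L3 | P0:E(90), P1:I, P2:I | bus: BusRd
[6] P2: store L2 := 67 | P0:I, P1:I, P2:M(67) | bus: BusRdX,Flush
[7] P1: store L1 := 32 | P0:I, P1:M(32), P2:I | bus: BusRdX
[8] P0: load  L2 | P0:S(67), P1:I, P2:O(67) | bus: BusRd
[9] P2: store L3 := 93 | P0:I, P1:I, P2:M(93) | bus: BusRdX
[10] P2: load  L2 | P0:S(67), P1:I, P2:O(67) | bus: none
[11] P1: load  L2 | P0:S(67), P1:S(67), P2:O(67) | bus: BusRd

memory[L2] = 82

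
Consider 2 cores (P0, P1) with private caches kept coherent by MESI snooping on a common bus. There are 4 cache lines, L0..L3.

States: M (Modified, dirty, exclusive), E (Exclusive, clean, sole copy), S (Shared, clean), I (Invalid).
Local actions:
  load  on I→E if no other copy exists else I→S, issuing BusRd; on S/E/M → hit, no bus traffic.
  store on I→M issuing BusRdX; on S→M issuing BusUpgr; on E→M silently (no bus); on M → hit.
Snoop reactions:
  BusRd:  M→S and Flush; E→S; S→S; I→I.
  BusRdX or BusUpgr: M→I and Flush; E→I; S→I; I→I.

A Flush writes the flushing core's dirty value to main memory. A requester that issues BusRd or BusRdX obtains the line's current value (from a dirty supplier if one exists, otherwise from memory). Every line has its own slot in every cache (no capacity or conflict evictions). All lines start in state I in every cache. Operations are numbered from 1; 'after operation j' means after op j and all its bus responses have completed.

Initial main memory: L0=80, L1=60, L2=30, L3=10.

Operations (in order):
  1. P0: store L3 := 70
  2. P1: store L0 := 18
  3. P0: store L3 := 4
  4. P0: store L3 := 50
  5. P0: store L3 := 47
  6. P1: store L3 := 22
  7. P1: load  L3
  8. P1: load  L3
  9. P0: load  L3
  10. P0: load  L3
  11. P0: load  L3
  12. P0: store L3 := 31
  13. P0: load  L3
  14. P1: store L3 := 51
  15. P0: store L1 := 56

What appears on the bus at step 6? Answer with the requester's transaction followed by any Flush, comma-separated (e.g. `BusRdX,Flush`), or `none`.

bus = BusRdX,Flush

step 1: P0: store L3 := 70  ⟶  MI  (L3)  txn=BusRdX  M[L3]=10
step 2: P1: store L0 := 18  ⟶  IM  (L0)  txn=BusRdX  M[L0]=80
step 3: P0: store L3 := 4  ⟶  MI  (L3)  txn=∅  M[L3]=10
step 4: P0: store L3 := 50  ⟶  MI  (L3)  txn=∅  M[L3]=10
step 5: P0: store L3 := 47  ⟶  MI  (L3)  txn=∅  M[L3]=10
step 6: P1: store L3 := 22  ⟶  IM  (L3)  txn=BusRdX+Flush  M[L3]=47
step 7: P1: load  L3  ⟶  IM  (L3)  txn=∅  M[L3]=47
step 8: P1: load  L3  ⟶  IM  (L3)  txn=∅  M[L3]=47
step 9: P0: load  L3  ⟶  SS  (L3)  txn=BusRd+Flush  M[L3]=22
step 10: P0: load  L3  ⟶  SS  (L3)  txn=∅  M[L3]=22
step 11: P0: load  L3  ⟶  SS  (L3)  txn=∅  M[L3]=22
step 12: P0: store L3 := 31  ⟶  MI  (L3)  txn=BusUpgr  M[L3]=22
step 13: P0: load  L3  ⟶  MI  (L3)  txn=∅  M[L3]=22
step 14: P1: store L3 := 51  ⟶  IM  (L3)  txn=BusRdX+Flush  M[L3]=31
step 15: P0: store L1 := 56  ⟶  MI  (L1)  txn=BusRdX  M[L1]=60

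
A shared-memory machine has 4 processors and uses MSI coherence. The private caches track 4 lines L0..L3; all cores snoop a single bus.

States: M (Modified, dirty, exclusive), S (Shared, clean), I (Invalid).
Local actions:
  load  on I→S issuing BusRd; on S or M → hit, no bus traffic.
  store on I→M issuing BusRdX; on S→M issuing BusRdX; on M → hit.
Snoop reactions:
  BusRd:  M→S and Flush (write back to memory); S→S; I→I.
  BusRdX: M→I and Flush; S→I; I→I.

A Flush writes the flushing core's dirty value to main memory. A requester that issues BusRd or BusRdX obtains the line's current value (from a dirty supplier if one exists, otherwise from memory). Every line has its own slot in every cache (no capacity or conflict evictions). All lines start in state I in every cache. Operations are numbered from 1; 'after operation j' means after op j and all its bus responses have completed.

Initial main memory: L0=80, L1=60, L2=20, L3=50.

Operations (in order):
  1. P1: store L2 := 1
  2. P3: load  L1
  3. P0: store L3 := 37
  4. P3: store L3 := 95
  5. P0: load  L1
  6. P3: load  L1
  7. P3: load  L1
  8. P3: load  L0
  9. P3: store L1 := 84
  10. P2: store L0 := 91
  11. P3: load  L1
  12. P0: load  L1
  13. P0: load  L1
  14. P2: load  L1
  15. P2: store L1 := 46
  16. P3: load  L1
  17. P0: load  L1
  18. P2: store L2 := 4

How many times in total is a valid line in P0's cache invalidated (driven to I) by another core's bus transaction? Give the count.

step 1: P1: store L2 := 1  ⟶  IMII  (L2)  txn=BusRdX  M[L2]=20
step 2: P3: load  L1  ⟶  IIIS  (L1)  txn=BusRd  M[L1]=60
step 3: P0: store L3 := 37  ⟶  MIII  (L3)  txn=BusRdX  M[L3]=50
step 4: P3: store L3 := 95  ⟶  IIIM  (L3)  txn=BusRdX+Flush  M[L3]=37
step 5: P0: load  L1  ⟶  SIIS  (L1)  txn=BusRd  M[L1]=60
step 6: P3: load  L1  ⟶  SIIS  (L1)  txn=∅  M[L1]=60
step 7: P3: load  L1  ⟶  SIIS  (L1)  txn=∅  M[L1]=60
step 8: P3: load  L0  ⟶  IIIS  (L0)  txn=BusRd  M[L0]=80
step 9: P3: store L1 := 84  ⟶  IIIM  (L1)  txn=BusRdX  M[L1]=60
step 10: P2: store L0 := 91  ⟶  IIMI  (L0)  txn=BusRdX  M[L0]=80
step 11: P3: load  L1  ⟶  IIIM  (L1)  txn=∅  M[L1]=60
step 12: P0: load  L1  ⟶  SIIS  (L1)  txn=BusRd+Flush  M[L1]=84
step 13: P0: load  L1  ⟶  SIIS  (L1)  txn=∅  M[L1]=84
step 14: P2: load  L1  ⟶  SISS  (L1)  txn=BusRd  M[L1]=84
step 15: P2: store L1 := 46  ⟶  IIMI  (L1)  txn=BusRdX  M[L1]=84
step 16: P3: load  L1  ⟶  IISS  (L1)  txn=BusRd+Flush  M[L1]=46
step 17: P0: load  L1  ⟶  SISS  (L1)  txn=BusRd  M[L1]=46
step 18: P2: store L2 := 4  ⟶  IIMI  (L2)  txn=BusRdX+Flush  M[L2]=1

invalidations = 3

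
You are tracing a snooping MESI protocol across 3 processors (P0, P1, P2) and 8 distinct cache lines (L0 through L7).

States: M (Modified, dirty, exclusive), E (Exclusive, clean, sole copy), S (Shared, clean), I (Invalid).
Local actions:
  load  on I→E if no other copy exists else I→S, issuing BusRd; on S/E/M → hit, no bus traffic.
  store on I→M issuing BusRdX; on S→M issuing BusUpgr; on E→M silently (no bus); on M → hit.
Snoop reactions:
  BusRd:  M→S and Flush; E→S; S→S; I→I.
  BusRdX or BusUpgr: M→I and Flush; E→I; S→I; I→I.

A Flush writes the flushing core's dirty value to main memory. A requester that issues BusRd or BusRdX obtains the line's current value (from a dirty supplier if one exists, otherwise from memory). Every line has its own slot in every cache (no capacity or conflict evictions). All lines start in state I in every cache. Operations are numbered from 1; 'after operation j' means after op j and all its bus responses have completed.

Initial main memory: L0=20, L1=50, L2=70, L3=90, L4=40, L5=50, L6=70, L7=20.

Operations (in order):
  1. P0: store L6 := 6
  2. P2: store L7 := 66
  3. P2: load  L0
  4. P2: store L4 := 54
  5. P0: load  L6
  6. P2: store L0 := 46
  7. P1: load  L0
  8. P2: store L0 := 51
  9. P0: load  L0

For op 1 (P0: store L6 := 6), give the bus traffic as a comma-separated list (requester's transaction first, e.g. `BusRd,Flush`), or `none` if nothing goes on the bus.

step 1: P0: store L6 := 6  ⟶  MII  (L6)  txn=BusRdX  M[L6]=70
step 2: P2: store L7 := 66  ⟶  IIM  (L7)  txn=BusRdX  M[L7]=20
step 3: P2: load  L0  ⟶  IIE  (L0)  txn=BusRd  M[L0]=20
step 4: P2: store L4 := 54  ⟶  IIM  (L4)  txn=BusRdX  M[L4]=40
step 5: P0: load  L6  ⟶  MII  (L6)  txn=∅  M[L6]=70
step 6: P2: store L0 := 46  ⟶  IIM  (L0)  txn=∅  M[L0]=20
step 7: P1: load  L0  ⟶  ISS  (L0)  txn=BusRd+Flush  M[L0]=46
step 8: P2: store L0 := 51  ⟶  IIM  (L0)  txn=BusUpgr  M[L0]=46
step 9: P0: load  L0  ⟶  SIS  (L0)  txn=BusRd+Flush  M[L0]=51

bus = BusRdX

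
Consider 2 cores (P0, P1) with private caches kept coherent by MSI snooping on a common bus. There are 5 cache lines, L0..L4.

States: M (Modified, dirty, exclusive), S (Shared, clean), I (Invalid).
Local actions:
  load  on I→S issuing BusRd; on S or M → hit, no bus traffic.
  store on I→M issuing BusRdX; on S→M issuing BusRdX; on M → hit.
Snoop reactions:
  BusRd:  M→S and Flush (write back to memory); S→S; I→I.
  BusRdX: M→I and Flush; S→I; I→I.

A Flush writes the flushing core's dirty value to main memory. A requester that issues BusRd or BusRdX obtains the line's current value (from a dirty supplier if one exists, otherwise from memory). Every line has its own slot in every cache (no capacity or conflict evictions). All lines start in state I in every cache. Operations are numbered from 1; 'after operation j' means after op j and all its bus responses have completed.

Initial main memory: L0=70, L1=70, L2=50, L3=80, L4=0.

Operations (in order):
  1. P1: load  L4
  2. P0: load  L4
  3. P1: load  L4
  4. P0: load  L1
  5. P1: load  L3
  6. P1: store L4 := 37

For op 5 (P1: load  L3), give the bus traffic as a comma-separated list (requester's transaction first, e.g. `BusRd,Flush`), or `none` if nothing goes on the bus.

[1] P1: load  L4 | P0:I, P1:S(0) | bus: BusRd
[2] P0: load  L4 | P0:S(0), P1:S(0) | bus: BusRd
[3] P1: load  L4 | P0:S(0), P1:S(0) | bus: none
[4] P0: load  L1 | P0:S(70), P1:I | bus: BusRd
[5] P1: load  L3 | P0:I, P1:S(80) | bus: BusRd
[6] P1: store L4 := 37 | P0:I, P1:M(37) | bus: BusRdX

bus = BusRd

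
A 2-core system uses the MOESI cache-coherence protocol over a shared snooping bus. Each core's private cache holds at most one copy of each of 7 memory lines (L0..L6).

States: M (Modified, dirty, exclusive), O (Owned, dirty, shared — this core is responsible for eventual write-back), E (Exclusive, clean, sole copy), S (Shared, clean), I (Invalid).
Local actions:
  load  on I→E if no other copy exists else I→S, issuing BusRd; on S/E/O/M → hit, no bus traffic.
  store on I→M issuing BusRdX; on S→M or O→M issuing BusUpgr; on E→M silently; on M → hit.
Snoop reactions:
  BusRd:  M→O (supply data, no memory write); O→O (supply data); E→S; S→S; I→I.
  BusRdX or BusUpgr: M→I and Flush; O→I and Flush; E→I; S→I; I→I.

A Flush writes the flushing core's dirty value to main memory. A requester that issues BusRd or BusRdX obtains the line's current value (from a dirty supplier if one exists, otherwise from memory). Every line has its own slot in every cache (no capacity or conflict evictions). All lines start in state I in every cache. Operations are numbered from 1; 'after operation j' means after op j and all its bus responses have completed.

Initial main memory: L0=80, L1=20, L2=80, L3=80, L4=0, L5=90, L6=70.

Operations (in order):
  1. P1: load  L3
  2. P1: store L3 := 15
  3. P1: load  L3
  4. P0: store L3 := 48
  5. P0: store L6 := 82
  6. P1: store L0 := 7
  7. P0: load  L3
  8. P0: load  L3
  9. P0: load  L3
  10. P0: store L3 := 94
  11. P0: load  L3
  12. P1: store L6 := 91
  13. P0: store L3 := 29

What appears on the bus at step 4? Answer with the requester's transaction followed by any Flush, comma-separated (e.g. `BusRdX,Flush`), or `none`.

bus = BusRdX,Flush

  op1 P1: load  L3 → I/E on L3; bus BusRd; mem=80
  op2 P1: store L3 := 15 → I/M on L3; bus (none); mem=80
  op3 P1: load  L3 → I/M on L3; bus (none); mem=80
  op4 P0: store L3 := 48 → M/I on L3; bus BusRdX Flush; mem=15
  op5 P0: store L6 := 82 → M/I on L6; bus BusRdX; mem=70
  op6 P1: store L0 := 7 → I/M on L0; bus BusRdX; mem=80
  op7 P0: load  L3 → M/I on L3; bus (none); mem=15
  op8 P0: load  L3 → M/I on L3; bus (none); mem=15
  op9 P0: load  L3 → M/I on L3; bus (none); mem=15
  op10 P0: store L3 := 94 → M/I on L3; bus (none); mem=15
  op11 P0: load  L3 → M/I on L3; bus (none); mem=15
  op12 P1: store L6 := 91 → I/M on L6; bus BusRdX Flush; mem=82
  op13 P0: store L3 := 29 → M/I on L3; bus (none); mem=15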